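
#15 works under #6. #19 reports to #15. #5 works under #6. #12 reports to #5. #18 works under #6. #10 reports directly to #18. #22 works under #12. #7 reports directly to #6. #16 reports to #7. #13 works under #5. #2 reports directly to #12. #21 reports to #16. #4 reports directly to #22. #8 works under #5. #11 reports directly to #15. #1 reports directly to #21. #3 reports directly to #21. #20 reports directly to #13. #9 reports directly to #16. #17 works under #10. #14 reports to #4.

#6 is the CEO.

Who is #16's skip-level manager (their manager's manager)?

#16 reports to #7, and #7 reports to #6. So #16's skip-level manager is #6.

#6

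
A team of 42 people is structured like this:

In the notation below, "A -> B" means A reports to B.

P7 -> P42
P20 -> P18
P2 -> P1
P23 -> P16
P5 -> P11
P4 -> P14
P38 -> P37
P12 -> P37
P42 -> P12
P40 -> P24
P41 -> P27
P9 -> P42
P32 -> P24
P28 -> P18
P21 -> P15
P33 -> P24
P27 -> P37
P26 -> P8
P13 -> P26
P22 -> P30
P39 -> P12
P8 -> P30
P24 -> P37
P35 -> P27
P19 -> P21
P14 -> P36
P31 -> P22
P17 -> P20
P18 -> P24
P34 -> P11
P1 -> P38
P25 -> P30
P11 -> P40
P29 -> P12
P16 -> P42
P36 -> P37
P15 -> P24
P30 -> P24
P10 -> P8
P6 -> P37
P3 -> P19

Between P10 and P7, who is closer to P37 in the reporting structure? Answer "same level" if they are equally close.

P10 is 4 levels below P37; P7 is 3. P7 is higher.

P7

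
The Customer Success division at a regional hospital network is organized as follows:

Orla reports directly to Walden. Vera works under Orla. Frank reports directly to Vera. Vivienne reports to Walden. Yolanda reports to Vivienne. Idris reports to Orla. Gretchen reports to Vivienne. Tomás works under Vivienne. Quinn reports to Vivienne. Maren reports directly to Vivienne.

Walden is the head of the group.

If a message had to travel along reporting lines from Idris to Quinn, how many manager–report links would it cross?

4

Idris is 2 levels below Walden, and Quinn is 2 levels below Walden (their lowest common manager). The shortest path runs up from Idris to Walden and back down to Quinn: 2 + 2 = 4 links.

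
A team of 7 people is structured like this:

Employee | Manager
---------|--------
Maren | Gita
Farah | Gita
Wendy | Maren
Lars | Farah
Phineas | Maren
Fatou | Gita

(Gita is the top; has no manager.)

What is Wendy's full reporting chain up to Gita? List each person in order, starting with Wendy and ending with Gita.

Wendy -> Maren -> Gita

Wendy reports to Maren. Maren reports to Gita. Gita is at the top.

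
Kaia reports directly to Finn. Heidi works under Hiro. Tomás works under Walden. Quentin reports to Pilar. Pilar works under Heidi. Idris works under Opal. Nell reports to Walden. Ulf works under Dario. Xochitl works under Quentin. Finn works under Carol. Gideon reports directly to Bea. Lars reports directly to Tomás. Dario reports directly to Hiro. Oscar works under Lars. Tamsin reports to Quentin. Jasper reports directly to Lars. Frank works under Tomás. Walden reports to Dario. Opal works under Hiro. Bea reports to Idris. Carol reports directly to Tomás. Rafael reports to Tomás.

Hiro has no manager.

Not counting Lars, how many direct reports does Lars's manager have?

Lars reports to Tomás. Tomás's other direct reports are Frank, Carol, Rafael — 3 peers.

3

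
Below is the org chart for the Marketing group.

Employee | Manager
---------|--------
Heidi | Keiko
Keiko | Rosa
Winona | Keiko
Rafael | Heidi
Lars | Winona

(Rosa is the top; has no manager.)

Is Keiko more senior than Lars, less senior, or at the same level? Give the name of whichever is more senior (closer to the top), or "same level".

Keiko

Keiko is 1 level below Rosa; Lars is 3. Keiko is higher.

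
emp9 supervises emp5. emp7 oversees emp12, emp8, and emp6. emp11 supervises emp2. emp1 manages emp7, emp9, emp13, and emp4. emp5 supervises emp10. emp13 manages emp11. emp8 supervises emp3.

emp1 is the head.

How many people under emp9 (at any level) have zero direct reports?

1

The only person in emp9's organization with no one reporting to them is emp10. That is 1.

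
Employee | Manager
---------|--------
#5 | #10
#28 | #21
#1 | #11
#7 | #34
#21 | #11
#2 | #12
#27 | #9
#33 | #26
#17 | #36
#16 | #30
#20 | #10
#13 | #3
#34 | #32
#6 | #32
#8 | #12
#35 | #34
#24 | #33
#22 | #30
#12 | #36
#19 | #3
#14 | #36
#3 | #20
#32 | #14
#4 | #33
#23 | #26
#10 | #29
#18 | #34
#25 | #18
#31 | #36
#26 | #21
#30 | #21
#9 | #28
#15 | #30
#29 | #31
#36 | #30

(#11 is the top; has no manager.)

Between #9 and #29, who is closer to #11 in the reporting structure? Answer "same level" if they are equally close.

#9

#9 is 3 levels below #11; #29 is 5. #9 is higher.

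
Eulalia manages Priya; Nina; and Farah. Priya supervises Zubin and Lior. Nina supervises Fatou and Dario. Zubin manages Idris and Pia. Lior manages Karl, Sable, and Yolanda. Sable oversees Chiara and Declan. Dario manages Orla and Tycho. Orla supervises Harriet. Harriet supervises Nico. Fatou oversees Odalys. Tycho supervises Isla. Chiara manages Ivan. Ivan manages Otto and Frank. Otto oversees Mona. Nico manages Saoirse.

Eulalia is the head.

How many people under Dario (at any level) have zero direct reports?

The people in Dario's organization with no one reporting to them are Isla, Saoirse. That is 2.

2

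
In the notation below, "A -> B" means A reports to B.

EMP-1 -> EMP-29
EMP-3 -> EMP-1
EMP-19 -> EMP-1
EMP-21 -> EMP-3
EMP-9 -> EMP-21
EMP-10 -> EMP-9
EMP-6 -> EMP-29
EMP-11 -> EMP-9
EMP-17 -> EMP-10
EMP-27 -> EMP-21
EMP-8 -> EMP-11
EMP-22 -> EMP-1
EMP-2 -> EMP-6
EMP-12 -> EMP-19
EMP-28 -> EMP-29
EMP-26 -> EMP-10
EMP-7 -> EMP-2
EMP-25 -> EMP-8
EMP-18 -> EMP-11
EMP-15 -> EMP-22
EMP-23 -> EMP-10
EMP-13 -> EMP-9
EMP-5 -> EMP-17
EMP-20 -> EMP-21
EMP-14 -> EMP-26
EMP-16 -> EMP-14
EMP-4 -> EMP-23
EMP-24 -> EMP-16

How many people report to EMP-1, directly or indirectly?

EMP-1 directly manages EMP-3, EMP-19, EMP-22. Under EMP-3: EMP-21, EMP-20, EMP-27, EMP-9, EMP-13, EMP-11, EMP-18, EMP-8, EMP-25, EMP-10, EMP-23, EMP-4, EMP-26, EMP-14, EMP-16, EMP-24, EMP-17, EMP-5 (18). Under EMP-19: EMP-12 (1). Under EMP-22: EMP-15 (1). So EMP-1's organization is 3 direct reports plus everyone under them: 19 + 2 + 2 = 23.

23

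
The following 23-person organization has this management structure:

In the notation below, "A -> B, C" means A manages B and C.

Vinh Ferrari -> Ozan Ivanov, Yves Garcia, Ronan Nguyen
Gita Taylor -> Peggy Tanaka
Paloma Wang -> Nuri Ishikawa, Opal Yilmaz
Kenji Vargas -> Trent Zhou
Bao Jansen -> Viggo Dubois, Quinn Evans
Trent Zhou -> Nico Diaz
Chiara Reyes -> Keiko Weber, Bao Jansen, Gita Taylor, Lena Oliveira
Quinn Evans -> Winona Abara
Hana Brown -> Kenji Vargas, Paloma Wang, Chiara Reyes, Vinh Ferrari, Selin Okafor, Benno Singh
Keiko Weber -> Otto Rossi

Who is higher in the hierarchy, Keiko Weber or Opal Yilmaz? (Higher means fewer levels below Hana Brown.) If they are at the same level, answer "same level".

Both Keiko Weber and Opal Yilmaz are 2 levels below Hana Brown.

same level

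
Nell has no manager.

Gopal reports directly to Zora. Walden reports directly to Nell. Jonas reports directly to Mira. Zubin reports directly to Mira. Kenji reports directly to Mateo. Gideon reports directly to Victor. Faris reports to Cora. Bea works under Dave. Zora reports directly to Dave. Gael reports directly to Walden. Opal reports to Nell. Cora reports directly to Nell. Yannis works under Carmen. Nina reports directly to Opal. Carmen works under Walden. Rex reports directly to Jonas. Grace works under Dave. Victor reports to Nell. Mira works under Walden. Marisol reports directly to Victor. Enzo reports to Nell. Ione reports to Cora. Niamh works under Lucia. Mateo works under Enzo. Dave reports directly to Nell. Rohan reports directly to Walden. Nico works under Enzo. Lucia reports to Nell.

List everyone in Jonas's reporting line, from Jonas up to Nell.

Jonas -> Mira -> Walden -> Nell

Jonas reports to Mira. Mira reports to Walden. Walden reports to Nell. Nell is at the top.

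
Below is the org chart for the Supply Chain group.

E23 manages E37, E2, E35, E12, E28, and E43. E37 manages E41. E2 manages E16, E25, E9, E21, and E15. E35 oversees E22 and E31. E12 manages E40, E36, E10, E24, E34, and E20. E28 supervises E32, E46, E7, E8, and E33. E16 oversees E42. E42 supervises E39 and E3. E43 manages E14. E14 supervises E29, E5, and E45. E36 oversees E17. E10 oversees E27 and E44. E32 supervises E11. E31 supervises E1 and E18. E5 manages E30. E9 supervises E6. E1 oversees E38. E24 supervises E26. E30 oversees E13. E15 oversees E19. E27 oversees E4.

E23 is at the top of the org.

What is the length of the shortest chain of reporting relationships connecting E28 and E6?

4

E28 is 1 level below E23, and E6 is 3 levels below E23 (their lowest common manager). The shortest path runs up from E28 to E23 and back down to E6: 1 + 3 = 4 links.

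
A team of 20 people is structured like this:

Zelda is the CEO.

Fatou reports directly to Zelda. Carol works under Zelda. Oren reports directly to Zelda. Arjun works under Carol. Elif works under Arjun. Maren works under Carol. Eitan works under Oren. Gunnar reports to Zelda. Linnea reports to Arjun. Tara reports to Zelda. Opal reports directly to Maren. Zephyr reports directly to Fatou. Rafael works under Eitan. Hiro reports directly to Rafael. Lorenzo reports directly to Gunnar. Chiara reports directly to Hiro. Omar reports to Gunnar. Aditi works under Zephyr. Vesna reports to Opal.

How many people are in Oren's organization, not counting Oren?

4

Oren directly manages Eitan. Under Eitan: Rafael, Hiro, Chiara (3). That's 4 in total.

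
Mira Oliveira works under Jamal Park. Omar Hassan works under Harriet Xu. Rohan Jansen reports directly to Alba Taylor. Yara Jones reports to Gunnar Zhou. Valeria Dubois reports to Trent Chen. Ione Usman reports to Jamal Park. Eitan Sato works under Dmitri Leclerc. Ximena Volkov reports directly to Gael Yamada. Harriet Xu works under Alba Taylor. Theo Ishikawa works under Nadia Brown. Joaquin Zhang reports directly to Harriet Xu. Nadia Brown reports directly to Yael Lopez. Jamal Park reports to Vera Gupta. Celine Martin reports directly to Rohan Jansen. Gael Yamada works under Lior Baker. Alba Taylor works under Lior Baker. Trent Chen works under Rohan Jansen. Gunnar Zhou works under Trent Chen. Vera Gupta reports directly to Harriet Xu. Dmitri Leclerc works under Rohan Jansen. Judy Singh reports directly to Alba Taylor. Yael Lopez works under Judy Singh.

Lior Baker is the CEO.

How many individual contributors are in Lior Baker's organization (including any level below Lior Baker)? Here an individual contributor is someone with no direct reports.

10

The people in Lior Baker's organization with no one reporting to them are Ximena Volkov, Joaquin Zhang, Omar Hassan, Mira Oliveira, Ione Usman, Theo Ishikawa, Eitan Sato, Valeria Dubois, Yara Jones, Celine Martin. That is 10.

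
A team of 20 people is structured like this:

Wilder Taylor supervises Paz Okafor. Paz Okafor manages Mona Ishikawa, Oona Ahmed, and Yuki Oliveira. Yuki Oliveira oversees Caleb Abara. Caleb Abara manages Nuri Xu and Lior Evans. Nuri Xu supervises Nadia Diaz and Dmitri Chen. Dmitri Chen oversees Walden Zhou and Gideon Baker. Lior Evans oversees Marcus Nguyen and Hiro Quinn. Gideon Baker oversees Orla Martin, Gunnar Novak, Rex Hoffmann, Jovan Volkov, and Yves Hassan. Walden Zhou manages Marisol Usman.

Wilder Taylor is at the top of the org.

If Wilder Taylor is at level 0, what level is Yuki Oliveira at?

Chain from Yuki Oliveira up to Wilder Taylor: Yuki Oliveira → Paz Okafor → Wilder Taylor. That is 2 steps up, so Yuki Oliveira is 2 levels below Wilder Taylor.

2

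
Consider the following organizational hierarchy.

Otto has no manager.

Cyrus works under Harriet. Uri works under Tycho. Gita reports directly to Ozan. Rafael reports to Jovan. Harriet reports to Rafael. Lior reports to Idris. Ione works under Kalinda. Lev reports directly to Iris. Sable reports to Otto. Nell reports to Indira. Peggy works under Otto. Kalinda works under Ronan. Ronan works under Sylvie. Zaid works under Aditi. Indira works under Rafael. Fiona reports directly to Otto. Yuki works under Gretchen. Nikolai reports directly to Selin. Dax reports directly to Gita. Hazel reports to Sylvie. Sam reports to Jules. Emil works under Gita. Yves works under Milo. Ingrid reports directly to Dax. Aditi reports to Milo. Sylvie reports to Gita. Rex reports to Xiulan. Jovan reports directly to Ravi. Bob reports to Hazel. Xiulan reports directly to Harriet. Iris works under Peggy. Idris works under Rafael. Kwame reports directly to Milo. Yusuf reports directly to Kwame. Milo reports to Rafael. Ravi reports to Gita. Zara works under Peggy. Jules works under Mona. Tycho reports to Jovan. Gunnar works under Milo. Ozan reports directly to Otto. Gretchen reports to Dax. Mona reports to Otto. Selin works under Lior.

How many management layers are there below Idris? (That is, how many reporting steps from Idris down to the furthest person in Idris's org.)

3

The longest chain under Idris runs Idris → Lior → Selin → Nikolai, which is 3 levels below Idris.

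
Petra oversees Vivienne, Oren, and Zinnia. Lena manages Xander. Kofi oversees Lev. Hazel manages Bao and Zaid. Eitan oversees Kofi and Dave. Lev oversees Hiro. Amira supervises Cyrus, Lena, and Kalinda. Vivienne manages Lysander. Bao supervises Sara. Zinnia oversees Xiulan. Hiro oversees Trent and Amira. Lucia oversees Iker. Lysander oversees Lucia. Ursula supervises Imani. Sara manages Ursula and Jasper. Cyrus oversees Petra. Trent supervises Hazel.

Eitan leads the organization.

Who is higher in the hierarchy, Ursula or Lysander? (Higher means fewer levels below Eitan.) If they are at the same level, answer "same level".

same level

Both Ursula and Lysander are 8 levels below Eitan.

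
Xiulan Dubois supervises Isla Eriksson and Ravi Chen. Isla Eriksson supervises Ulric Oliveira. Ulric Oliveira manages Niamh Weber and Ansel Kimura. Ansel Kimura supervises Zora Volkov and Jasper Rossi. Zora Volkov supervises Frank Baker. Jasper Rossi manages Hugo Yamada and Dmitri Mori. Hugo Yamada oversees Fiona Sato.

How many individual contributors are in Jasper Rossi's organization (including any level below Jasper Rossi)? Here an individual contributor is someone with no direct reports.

The people in Jasper Rossi's organization with no one reporting to them are Dmitri Mori, Fiona Sato. That is 2.

2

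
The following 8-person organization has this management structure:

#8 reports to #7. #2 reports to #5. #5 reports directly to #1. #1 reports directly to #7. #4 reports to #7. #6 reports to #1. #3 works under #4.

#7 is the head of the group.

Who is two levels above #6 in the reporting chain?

#7

#6 reports to #1, and #1 reports to #7. So #6's skip-level manager is #7.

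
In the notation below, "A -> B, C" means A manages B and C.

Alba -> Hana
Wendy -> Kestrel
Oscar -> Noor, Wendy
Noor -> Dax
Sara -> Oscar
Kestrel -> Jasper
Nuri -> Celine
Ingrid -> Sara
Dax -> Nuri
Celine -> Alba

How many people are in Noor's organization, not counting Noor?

Noor directly manages Dax. Under Dax: Nuri, Celine, Alba, Hana (4). That's 5 in total.

5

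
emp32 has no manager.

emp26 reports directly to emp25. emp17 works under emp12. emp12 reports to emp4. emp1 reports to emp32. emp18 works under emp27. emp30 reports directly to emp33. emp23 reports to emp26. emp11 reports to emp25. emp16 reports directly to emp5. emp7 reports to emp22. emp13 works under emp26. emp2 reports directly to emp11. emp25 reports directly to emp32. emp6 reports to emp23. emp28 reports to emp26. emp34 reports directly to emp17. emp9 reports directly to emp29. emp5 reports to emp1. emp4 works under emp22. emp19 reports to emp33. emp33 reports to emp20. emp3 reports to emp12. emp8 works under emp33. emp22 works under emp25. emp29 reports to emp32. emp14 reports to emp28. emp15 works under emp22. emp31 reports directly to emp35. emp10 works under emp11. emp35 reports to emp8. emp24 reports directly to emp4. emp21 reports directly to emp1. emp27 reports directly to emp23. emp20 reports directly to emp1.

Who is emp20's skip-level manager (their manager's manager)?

emp32

emp20 reports to emp1, and emp1 reports to emp32. So emp20's skip-level manager is emp32.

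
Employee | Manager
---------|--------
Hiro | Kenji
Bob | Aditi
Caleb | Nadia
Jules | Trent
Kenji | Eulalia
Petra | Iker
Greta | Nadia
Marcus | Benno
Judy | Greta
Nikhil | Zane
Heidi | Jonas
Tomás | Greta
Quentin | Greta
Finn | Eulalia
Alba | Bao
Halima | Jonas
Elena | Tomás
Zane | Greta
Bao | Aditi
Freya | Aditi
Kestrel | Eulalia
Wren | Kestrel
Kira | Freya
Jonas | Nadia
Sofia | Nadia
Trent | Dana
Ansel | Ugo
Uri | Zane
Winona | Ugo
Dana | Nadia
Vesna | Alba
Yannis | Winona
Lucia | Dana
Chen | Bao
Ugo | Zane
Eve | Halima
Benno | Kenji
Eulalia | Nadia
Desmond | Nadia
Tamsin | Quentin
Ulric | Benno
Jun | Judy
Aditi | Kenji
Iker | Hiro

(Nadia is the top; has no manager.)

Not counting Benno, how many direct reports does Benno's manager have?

2

Benno reports to Kenji. Kenji's other direct reports are Aditi, Hiro — 2 peers.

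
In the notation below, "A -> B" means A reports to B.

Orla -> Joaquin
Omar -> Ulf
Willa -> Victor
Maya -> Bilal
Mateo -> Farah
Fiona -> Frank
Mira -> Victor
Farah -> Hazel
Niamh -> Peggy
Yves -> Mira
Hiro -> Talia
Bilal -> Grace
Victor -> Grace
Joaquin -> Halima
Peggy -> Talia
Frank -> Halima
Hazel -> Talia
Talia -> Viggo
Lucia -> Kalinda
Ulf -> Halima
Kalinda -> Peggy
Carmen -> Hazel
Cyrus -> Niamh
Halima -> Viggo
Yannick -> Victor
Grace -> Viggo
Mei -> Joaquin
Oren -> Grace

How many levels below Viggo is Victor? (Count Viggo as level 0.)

Chain from Victor up to Viggo: Victor → Grace → Viggo. That is 2 steps up, so Victor is 2 levels below Viggo.

2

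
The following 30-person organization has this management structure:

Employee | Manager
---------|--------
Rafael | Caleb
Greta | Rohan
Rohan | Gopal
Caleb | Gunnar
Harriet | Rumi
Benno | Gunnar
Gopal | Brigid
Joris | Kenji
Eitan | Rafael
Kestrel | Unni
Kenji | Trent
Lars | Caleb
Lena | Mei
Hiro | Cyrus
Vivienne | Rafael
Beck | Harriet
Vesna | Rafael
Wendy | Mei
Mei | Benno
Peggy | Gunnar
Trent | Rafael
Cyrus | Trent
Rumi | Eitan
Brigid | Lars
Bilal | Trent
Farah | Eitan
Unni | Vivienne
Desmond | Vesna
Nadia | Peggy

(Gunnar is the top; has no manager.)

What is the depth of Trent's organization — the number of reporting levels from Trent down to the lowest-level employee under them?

The longest chain under Trent runs Trent → Kenji → Joris, which is 2 levels below Trent.

2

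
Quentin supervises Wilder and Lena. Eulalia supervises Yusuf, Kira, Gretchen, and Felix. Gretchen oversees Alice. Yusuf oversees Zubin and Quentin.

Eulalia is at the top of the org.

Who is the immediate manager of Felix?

Eulalia

Felix reports directly to Eulalia.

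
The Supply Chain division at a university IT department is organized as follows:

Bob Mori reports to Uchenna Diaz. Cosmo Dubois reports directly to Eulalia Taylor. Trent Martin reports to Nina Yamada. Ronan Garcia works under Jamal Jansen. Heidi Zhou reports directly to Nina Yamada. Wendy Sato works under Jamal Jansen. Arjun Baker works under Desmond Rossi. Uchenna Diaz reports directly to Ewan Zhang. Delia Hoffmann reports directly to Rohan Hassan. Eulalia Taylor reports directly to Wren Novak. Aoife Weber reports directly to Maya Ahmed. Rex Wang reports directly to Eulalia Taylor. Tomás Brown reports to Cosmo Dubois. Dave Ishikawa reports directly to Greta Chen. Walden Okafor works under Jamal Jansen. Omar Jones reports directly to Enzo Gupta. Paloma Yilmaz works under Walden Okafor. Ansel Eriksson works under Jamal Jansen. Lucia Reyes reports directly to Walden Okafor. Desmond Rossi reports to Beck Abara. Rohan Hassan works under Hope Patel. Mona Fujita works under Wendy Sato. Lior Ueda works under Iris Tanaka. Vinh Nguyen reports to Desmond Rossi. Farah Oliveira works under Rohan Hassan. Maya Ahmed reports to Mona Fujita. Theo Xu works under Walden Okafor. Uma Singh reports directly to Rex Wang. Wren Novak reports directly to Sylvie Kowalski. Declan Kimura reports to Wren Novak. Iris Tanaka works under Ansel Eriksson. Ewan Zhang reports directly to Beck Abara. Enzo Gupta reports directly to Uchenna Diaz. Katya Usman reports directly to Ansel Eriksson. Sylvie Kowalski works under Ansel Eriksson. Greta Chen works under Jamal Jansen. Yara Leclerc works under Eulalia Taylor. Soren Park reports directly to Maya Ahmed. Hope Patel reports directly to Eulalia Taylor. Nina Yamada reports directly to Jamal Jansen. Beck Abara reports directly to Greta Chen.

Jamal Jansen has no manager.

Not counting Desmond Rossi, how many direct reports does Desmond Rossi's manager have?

1

Desmond Rossi reports to Beck Abara. Beck Abara's other direct reports are Ewan Zhang — 1 peer.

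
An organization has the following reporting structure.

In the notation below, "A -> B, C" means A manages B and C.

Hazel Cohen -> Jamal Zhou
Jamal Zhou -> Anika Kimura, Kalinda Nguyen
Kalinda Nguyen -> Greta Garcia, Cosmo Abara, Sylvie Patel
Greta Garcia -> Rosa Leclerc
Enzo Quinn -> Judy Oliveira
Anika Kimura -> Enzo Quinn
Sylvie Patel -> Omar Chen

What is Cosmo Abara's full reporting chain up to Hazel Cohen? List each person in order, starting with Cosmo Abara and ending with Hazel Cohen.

Cosmo Abara reports to Kalinda Nguyen. Kalinda Nguyen reports to Jamal Zhou. Jamal Zhou reports to Hazel Cohen. Hazel Cohen is at the top.

Cosmo Abara -> Kalinda Nguyen -> Jamal Zhou -> Hazel Cohen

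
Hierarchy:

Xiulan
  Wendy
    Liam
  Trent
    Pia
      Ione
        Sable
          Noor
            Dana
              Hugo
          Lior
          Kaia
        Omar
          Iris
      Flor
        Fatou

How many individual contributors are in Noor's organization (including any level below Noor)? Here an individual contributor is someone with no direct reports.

1

The only person in Noor's organization with no one reporting to them is Hugo. That is 1.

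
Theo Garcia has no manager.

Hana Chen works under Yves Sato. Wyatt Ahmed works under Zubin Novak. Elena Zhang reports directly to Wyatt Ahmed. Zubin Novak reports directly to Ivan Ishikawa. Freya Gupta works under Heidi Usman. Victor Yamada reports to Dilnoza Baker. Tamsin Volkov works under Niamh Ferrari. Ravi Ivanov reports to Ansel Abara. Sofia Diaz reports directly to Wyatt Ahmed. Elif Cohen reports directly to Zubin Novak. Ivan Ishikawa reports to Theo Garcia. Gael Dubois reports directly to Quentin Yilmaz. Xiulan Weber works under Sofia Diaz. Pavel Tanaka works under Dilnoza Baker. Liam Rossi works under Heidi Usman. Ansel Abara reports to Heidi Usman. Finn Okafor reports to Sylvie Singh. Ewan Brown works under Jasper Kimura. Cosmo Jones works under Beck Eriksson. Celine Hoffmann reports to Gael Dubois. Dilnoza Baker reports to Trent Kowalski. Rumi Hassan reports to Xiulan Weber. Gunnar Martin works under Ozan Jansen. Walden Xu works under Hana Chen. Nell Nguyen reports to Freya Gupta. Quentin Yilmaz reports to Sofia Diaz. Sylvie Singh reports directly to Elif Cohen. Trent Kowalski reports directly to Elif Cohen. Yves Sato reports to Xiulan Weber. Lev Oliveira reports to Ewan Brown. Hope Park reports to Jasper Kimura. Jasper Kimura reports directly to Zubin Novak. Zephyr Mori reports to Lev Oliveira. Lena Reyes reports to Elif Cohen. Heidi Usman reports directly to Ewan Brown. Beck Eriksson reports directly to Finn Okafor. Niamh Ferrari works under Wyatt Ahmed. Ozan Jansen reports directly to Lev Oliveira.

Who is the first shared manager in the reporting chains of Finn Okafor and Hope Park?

Finn Okafor's chain of managers is Sylvie Singh, Elif Cohen, Zubin Novak, Ivan Ishikawa, Theo Garcia. Hope Park's chain of managers is Jasper Kimura, Zubin Novak, Ivan Ishikawa, Theo Garcia. The first manager that appears in both chains is Zubin Novak.

Zubin Novak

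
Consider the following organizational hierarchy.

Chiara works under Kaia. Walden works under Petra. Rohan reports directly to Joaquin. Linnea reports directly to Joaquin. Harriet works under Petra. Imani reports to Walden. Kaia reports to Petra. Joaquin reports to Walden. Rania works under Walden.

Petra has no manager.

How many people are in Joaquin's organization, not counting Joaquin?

Joaquin directly manages Rohan, Linnea. Rohan has no reports. Linnea has no reports. So Joaquin's organization is 2 direct reports plus everyone under them: 1 + 1 = 2.

2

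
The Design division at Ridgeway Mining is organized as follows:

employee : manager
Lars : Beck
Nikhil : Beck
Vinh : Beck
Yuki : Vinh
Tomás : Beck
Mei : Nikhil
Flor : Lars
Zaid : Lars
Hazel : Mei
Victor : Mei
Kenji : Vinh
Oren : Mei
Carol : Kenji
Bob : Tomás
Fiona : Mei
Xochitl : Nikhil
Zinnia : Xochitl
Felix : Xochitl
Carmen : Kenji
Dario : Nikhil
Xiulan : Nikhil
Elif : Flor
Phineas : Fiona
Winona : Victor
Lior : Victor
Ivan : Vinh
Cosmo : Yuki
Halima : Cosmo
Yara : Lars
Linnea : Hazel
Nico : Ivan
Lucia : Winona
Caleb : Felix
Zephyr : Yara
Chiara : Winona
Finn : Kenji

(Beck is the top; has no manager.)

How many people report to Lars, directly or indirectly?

5

Lars directly manages Flor, Zaid, Yara. Under Flor: Elif (1). Zaid has no reports. Under Yara: Zephyr (1). So Lars's organization is 3 direct reports plus everyone under them: 2 + 1 + 2 = 5.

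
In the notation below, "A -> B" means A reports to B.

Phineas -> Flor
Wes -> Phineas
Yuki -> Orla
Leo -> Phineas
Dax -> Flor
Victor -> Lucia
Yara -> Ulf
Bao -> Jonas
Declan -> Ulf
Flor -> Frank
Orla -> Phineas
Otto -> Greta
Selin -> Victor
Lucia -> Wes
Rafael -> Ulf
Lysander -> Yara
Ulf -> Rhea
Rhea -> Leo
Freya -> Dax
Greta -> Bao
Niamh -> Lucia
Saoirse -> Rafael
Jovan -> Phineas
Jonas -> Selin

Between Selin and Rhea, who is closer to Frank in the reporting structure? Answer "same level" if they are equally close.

Selin is 6 levels below Frank; Rhea is 4. Rhea is higher.

Rhea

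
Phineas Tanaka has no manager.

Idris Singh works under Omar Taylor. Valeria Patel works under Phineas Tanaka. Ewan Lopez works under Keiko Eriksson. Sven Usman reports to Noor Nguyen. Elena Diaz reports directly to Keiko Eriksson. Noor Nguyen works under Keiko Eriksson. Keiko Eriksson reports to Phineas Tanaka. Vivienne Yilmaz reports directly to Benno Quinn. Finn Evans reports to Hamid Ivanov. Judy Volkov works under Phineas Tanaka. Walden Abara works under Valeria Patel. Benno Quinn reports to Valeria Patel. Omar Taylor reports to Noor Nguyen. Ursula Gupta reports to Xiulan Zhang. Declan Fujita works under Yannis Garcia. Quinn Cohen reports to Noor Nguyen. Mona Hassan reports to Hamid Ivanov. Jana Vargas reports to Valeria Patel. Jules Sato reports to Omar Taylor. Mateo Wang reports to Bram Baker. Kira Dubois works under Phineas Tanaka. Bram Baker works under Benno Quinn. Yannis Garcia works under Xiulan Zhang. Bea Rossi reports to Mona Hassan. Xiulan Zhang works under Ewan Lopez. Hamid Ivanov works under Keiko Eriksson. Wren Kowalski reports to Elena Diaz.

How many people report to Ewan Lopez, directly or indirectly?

Ewan Lopez directly manages Xiulan Zhang. Under Xiulan Zhang: Yannis Garcia, Declan Fujita, Ursula Gupta (3). That's 4 in total.

4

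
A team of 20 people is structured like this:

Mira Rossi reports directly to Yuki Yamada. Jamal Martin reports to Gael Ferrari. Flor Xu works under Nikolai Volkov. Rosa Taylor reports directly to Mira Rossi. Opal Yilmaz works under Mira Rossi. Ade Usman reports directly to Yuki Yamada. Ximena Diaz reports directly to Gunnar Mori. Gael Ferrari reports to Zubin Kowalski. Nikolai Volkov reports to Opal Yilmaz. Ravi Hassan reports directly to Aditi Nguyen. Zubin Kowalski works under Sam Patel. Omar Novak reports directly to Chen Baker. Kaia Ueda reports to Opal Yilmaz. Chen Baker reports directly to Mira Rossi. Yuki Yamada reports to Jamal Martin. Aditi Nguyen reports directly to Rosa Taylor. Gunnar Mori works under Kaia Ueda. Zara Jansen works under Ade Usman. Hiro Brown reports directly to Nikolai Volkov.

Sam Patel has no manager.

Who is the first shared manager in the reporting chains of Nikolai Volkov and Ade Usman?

Nikolai Volkov's chain of managers is Opal Yilmaz, Mira Rossi, Yuki Yamada, Jamal Martin, Gael Ferrari, Zubin Kowalski, Sam Patel. Ade Usman's chain of managers is Yuki Yamada, Jamal Martin, Gael Ferrari, Zubin Kowalski, Sam Patel. The first manager that appears in both chains is Yuki Yamada.

Yuki Yamada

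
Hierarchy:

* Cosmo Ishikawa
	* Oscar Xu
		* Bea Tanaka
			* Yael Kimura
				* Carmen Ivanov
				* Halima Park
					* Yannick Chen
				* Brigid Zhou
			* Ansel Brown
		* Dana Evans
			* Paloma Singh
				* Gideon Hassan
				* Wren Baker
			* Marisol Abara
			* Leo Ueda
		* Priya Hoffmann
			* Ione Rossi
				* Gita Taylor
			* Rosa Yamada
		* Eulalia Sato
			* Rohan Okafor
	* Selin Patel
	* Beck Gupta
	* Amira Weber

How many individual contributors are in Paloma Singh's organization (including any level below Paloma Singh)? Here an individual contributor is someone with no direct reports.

2

The people in Paloma Singh's organization with no one reporting to them are Wren Baker, Gideon Hassan. That is 2.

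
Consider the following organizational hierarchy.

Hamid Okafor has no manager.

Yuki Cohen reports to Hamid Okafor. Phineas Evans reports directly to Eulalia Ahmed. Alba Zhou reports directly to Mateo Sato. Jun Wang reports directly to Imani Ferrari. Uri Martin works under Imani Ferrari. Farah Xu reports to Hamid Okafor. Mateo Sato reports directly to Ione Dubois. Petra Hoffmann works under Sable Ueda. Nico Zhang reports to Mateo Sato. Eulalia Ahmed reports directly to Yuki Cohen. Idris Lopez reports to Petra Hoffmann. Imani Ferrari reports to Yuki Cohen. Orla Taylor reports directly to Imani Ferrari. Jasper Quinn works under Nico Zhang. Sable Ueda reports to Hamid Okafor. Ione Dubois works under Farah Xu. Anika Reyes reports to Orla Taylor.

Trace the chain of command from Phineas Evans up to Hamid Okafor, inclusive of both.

Phineas Evans -> Eulalia Ahmed -> Yuki Cohen -> Hamid Okafor

Phineas Evans reports to Eulalia Ahmed. Eulalia Ahmed reports to Yuki Cohen. Yuki Cohen reports to Hamid Okafor. Hamid Okafor is at the top.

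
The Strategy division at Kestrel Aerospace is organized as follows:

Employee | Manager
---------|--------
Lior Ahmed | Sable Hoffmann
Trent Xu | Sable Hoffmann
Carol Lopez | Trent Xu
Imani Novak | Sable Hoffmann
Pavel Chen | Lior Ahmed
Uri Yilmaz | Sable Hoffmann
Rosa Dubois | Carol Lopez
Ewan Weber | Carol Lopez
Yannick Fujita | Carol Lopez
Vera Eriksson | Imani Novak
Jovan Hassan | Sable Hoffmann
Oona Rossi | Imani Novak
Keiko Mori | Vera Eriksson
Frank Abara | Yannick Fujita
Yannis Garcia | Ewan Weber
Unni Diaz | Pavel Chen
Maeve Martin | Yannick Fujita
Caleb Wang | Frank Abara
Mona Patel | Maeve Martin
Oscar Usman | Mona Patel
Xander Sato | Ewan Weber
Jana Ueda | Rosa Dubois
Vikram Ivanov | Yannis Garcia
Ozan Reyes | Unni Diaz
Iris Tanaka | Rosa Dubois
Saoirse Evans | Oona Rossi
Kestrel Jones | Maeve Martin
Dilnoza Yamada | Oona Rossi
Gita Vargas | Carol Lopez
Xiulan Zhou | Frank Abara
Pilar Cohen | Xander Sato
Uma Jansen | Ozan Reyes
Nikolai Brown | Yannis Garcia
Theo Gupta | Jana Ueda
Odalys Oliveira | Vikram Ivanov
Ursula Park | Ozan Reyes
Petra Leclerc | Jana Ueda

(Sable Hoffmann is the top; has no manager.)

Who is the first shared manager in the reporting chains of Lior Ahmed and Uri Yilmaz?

Lior Ahmed's chain of managers is Sable Hoffmann. Uri Yilmaz's chain of managers is Sable Hoffmann. The first manager that appears in both chains is Sable Hoffmann.

Sable Hoffmann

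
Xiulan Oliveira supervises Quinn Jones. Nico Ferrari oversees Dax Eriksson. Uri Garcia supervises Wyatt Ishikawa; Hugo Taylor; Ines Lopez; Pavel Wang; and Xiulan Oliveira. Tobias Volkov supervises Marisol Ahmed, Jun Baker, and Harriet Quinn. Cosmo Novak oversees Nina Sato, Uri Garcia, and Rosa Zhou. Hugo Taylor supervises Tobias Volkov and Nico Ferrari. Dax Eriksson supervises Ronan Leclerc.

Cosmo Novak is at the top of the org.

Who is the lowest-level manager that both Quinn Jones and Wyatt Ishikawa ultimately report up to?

Uri Garcia

Quinn Jones's chain of managers is Xiulan Oliveira, Uri Garcia, Cosmo Novak. Wyatt Ishikawa's chain of managers is Uri Garcia, Cosmo Novak. The first manager that appears in both chains is Uri Garcia.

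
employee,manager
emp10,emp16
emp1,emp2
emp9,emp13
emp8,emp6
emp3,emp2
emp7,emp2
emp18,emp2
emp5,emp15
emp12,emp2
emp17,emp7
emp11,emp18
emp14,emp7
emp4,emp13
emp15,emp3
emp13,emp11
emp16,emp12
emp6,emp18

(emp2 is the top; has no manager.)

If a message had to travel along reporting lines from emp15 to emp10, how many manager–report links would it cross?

5

emp15 is 2 levels below emp2, and emp10 is 3 levels below emp2 (their lowest common manager). The shortest path runs up from emp15 to emp2 and back down to emp10: 2 + 3 = 5 links.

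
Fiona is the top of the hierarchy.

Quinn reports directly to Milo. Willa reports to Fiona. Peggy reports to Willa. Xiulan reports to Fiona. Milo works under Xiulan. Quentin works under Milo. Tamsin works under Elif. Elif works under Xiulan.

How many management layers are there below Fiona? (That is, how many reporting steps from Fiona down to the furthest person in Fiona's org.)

The longest chain under Fiona runs Fiona → Xiulan → Milo → Quentin, which is 3 levels below Fiona.

3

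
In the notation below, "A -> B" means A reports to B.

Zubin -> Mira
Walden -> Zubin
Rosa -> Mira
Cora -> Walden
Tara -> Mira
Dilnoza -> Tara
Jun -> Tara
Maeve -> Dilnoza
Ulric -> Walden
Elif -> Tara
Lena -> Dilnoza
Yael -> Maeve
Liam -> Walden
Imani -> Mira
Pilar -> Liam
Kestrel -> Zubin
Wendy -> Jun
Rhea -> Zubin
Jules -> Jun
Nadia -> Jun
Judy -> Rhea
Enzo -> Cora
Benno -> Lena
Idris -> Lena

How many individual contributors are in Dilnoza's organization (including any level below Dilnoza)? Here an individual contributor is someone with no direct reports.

The people in Dilnoza's organization with no one reporting to them are Idris, Benno, Yael. That is 3.

3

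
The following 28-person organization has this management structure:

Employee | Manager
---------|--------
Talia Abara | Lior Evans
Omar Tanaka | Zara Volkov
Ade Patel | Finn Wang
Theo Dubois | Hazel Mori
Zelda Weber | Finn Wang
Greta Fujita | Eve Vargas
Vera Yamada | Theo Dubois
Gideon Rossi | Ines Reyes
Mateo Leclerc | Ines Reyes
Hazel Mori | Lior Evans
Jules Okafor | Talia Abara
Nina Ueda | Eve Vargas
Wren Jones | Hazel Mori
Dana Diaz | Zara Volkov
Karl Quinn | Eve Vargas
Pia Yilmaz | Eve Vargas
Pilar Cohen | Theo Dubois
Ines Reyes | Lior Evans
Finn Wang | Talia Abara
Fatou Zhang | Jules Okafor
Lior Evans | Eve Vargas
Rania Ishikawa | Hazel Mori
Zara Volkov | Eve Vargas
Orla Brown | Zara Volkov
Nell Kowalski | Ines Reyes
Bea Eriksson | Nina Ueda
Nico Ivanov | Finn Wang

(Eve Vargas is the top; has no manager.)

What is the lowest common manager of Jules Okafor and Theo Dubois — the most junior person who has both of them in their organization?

Jules Okafor's chain of managers is Talia Abara, Lior Evans, Eve Vargas. Theo Dubois's chain of managers is Hazel Mori, Lior Evans, Eve Vargas. The first manager that appears in both chains is Lior Evans.

Lior Evans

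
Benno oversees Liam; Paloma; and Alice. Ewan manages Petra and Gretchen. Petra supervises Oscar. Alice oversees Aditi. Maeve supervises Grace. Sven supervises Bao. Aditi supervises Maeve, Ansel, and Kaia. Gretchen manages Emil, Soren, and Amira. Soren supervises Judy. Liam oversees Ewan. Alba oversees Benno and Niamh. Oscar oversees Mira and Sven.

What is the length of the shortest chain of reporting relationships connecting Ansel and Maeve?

2

Ansel is 1 level below Aditi, and Maeve is 1 level below Aditi (their lowest common manager). The shortest path runs up from Ansel to Aditi and back down to Maeve: 1 + 1 = 2 links.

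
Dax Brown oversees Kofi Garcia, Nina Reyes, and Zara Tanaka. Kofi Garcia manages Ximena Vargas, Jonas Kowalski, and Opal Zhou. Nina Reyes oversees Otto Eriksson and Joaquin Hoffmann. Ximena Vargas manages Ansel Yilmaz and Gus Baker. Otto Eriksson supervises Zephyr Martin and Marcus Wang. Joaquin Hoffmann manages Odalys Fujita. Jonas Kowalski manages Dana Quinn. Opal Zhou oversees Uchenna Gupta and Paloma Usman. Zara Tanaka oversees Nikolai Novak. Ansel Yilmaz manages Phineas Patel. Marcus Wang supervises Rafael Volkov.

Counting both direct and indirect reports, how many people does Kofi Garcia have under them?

Kofi Garcia directly manages Ximena Vargas, Jonas Kowalski, Opal Zhou. Under Ximena Vargas: Gus Baker, Ansel Yilmaz, Phineas Patel (3). Under Jonas Kowalski: Dana Quinn (1). Under Opal Zhou: Uchenna Gupta, Paloma Usman (2). So Kofi Garcia's organization is 3 direct reports plus everyone under them: 4 + 2 + 3 = 9.

9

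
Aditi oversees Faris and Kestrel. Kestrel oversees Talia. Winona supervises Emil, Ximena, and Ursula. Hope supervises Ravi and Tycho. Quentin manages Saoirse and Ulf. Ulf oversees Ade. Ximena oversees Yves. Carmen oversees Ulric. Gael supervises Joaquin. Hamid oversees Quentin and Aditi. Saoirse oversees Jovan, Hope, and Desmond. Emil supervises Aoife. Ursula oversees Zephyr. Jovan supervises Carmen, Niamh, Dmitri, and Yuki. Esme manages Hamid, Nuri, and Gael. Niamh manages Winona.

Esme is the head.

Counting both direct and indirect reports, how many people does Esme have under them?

29

Esme directly manages Hamid, Nuri, Gael. Under Hamid: Aditi, Faris, Kestrel, Talia, Quentin, Ulf, Ade, Saoirse, Desmond, Hope, Tycho, Ravi, Jovan, Yuki, Dmitri, Niamh, Winona, Ursula, Zephyr, Emil, Aoife, Ximena, Yves, Carmen, Ulric (25). Nuri has no reports. Under Gael: Joaquin (1). So Esme's organization is 3 direct reports plus everyone under them: 26 + 1 + 2 = 29.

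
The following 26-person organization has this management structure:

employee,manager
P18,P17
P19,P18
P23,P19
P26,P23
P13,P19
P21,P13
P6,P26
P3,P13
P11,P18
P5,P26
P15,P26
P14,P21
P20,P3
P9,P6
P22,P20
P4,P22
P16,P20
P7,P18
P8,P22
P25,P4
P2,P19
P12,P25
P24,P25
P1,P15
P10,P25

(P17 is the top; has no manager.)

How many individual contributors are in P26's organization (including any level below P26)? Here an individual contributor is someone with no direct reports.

3

The people in P26's organization with no one reporting to them are P1, P5, P9. That is 3.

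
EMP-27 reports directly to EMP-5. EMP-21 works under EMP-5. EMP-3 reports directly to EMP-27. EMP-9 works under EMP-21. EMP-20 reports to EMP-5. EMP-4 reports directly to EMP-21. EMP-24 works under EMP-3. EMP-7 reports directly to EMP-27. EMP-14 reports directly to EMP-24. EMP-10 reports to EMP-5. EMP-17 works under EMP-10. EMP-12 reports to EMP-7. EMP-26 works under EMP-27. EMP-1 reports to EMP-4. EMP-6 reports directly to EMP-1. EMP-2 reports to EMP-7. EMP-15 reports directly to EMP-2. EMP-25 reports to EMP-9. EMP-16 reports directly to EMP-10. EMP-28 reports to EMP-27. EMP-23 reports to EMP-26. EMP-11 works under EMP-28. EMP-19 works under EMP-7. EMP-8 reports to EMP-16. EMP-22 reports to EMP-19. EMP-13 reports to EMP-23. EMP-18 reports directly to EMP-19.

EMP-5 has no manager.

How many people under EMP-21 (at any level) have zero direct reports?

The people in EMP-21's organization with no one reporting to them are EMP-6, EMP-25. That is 2.

2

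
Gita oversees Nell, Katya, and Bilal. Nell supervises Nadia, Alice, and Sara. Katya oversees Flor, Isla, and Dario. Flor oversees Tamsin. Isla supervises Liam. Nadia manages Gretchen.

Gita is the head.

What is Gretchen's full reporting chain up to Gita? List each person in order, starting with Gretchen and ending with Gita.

Gretchen -> Nadia -> Nell -> Gita

Gretchen reports to Nadia. Nadia reports to Nell. Nell reports to Gita. Gita is at the top.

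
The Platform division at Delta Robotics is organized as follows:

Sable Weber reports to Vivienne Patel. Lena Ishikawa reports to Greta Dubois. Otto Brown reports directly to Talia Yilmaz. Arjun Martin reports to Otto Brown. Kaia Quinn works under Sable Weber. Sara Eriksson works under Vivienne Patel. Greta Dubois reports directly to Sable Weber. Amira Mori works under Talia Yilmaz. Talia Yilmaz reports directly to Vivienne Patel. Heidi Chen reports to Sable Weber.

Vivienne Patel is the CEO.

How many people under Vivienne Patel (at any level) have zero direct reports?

6

The people in Vivienne Patel's organization with no one reporting to them are Sara Eriksson, Amira Mori, Arjun Martin, Kaia Quinn, Heidi Chen, Lena Ishikawa. That is 6.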